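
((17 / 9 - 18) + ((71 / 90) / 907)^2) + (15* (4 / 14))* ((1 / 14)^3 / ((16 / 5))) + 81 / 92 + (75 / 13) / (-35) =-1178320019870581831 / 76539024720849600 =-15.40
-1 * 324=-324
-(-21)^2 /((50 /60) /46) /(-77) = 17388 /55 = 316.15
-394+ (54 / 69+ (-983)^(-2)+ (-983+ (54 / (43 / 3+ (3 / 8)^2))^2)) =-233821347576881326 / 171637415062127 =-1362.30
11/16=0.69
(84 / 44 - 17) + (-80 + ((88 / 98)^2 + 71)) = -614969 / 26411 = -23.28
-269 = -269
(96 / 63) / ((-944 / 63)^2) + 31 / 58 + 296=239484357 / 807592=296.54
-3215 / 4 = -803.75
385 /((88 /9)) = 315 /8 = 39.38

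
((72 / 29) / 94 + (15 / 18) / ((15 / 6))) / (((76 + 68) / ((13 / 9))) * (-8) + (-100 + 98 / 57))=-363337 / 904762126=-0.00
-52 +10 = -42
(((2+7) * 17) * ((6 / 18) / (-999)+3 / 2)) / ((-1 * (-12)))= 152813 / 7992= 19.12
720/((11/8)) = 523.64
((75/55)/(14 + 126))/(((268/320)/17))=1020/5159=0.20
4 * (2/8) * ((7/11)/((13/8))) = 56/143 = 0.39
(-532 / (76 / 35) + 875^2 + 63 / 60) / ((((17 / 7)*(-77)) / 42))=-321460041 / 1870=-171903.77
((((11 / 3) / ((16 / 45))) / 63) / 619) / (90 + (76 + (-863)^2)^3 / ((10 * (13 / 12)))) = 143 / 20627133931318694967936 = 0.00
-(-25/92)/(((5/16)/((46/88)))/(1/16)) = 5/176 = 0.03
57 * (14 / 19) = 42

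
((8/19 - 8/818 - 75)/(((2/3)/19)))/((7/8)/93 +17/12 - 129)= 646865964/38820235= 16.66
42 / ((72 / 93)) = 217 / 4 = 54.25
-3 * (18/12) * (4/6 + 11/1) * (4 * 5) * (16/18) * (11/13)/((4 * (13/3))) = -7700/169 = -45.56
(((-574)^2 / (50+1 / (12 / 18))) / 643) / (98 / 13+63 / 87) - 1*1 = 6017367 / 29471905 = 0.20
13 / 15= 0.87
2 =2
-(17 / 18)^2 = -289 / 324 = -0.89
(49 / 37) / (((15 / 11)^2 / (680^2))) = 109662784 / 333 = 329317.67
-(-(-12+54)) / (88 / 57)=1197 / 44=27.20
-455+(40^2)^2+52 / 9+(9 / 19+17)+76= 437699167 / 171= 2559644.25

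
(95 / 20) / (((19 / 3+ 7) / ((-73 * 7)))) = -182.04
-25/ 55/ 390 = -1/ 858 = -0.00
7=7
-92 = -92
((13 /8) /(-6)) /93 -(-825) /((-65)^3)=-0.01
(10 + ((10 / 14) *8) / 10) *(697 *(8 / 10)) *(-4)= -825248 / 35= -23578.51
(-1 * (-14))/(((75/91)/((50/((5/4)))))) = 10192/15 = 679.47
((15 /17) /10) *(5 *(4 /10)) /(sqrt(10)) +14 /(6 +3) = 3 *sqrt(10) /170 +14 /9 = 1.61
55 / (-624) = -55 / 624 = -0.09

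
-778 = -778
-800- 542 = -1342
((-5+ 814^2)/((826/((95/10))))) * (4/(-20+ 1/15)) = -1529.22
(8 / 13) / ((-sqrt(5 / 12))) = -16* sqrt(15) / 65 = -0.95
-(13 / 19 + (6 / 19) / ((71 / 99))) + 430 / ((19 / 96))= 154177 / 71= 2171.51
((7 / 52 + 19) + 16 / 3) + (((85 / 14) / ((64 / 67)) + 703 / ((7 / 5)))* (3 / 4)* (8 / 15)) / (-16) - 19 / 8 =2622331 / 279552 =9.38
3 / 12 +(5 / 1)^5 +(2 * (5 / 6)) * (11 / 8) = 75061 / 24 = 3127.54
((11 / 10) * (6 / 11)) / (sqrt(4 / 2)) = 3 * sqrt(2) / 10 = 0.42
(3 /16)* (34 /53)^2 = 867 /11236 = 0.08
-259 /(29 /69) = -17871 /29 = -616.24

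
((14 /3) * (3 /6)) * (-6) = -14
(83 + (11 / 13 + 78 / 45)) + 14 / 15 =3374 / 39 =86.51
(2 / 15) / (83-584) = -2 / 7515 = -0.00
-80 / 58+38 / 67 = -1578 / 1943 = -0.81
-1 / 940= -0.00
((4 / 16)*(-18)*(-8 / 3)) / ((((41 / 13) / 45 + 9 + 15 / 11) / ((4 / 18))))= 17160 / 67141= 0.26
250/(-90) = -25/9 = -2.78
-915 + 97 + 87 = -731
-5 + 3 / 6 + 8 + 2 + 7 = 25 / 2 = 12.50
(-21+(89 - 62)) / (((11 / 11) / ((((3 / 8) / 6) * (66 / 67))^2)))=3267 / 143648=0.02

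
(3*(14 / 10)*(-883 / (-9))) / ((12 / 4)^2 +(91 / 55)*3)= 67991 / 2304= 29.51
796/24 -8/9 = 581/18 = 32.28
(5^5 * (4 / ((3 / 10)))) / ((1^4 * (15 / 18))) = 50000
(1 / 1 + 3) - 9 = -5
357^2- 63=127386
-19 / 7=-2.71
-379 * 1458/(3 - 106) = 552582/103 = 5364.87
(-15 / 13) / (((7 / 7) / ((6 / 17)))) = -90 / 221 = -0.41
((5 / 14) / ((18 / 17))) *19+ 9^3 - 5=184063 / 252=730.41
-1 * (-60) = 60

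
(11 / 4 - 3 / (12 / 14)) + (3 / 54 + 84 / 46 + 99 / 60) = 2879 / 1035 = 2.78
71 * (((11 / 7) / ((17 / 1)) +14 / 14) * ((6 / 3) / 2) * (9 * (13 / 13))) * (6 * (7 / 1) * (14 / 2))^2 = 1025748360 / 17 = 60338138.82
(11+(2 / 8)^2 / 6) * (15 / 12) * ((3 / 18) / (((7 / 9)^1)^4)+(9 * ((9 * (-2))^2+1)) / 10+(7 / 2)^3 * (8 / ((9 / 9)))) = 1152831395 / 131712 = 8752.67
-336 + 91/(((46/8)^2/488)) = 532784/529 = 1007.15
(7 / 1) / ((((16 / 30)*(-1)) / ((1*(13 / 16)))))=-1365 / 128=-10.66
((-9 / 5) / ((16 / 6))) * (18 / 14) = -243 / 280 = -0.87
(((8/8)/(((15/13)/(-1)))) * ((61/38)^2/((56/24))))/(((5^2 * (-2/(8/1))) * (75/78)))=0.16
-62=-62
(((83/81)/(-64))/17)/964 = -83/84955392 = -0.00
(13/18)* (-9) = -13/2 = -6.50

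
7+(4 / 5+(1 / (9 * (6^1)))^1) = 7.82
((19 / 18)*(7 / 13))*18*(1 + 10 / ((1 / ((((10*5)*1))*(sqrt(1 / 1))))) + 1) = 66766 / 13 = 5135.85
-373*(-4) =1492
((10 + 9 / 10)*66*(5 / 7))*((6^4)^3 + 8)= 7829886091368 / 7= 1118555155909.71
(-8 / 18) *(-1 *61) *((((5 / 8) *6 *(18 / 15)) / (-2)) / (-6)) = 61 / 6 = 10.17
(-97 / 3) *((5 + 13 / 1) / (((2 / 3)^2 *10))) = -2619 / 20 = -130.95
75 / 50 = 3 / 2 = 1.50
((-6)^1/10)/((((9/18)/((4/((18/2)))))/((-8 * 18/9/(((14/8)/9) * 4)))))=384/35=10.97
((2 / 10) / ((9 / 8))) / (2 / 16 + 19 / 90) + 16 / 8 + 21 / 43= 15699 / 5203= 3.02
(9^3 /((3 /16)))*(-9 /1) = -34992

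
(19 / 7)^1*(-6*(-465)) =53010 / 7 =7572.86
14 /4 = 3.50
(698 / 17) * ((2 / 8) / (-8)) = -1.28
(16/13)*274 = 4384/13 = 337.23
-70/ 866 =-35/ 433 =-0.08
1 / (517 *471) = 1 / 243507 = 0.00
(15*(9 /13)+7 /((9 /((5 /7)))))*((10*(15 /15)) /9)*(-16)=-204800 /1053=-194.49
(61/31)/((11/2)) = 122/341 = 0.36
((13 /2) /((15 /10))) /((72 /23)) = 299 /216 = 1.38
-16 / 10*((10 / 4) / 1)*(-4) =16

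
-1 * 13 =-13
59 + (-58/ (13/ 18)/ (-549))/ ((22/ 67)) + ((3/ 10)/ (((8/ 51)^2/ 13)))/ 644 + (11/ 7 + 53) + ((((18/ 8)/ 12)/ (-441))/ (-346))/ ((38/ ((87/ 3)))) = 114.26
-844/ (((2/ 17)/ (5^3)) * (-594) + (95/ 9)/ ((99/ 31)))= -1598008500/ 5199617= -307.33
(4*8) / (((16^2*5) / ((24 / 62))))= 3 / 310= 0.01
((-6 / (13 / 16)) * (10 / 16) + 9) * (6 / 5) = 342 / 65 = 5.26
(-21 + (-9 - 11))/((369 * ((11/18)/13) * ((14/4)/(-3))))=156/77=2.03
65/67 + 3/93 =1.00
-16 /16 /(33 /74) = -74 /33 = -2.24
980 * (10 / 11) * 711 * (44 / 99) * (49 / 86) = 75871600 / 473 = 160405.07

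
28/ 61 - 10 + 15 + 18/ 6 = 516/ 61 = 8.46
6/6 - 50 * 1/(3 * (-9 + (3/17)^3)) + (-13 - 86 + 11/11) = -95.15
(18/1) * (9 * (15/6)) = 405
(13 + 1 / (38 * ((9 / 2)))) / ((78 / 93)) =34472 / 2223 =15.51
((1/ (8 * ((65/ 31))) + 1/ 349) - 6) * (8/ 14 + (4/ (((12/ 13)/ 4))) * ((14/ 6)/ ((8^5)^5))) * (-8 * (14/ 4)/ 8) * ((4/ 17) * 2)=366375132166884506871892904209/ 65561652802305515823688581120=5.59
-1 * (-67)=67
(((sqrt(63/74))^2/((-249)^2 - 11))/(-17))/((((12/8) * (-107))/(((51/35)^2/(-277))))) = -459/11896657424750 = -0.00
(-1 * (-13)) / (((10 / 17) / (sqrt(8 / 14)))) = 221 * sqrt(7) / 35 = 16.71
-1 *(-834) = 834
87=87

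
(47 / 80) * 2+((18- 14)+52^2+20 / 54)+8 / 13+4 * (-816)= -553.84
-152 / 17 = -8.94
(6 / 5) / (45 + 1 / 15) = 9 / 338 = 0.03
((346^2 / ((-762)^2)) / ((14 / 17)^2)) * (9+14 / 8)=371927683 / 113806224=3.27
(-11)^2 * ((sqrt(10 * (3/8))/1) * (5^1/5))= 121 * sqrt(15)/2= 234.32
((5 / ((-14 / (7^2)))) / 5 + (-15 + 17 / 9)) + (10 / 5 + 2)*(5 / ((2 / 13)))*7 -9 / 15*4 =80189 / 90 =890.99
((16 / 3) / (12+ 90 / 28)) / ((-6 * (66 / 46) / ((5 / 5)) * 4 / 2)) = -1288 / 63261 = -0.02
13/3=4.33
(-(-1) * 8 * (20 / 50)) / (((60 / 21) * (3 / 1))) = 28 / 75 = 0.37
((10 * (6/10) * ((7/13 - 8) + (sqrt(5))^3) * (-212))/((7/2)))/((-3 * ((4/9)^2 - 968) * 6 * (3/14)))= 92538/127387 - 4770 * sqrt(5)/9799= -0.36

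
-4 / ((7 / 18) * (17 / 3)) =-216 / 119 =-1.82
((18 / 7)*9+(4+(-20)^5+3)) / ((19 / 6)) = -134398734 / 133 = -1010516.80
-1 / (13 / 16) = -16 / 13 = -1.23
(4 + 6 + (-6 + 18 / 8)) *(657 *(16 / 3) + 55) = 22243.75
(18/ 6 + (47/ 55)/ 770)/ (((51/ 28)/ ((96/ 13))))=12.17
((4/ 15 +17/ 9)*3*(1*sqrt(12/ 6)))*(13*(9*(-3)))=-11349*sqrt(2)/ 5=-3209.98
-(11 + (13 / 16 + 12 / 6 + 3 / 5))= -1153 / 80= -14.41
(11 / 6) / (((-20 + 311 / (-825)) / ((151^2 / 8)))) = -68973025 / 268976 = -256.43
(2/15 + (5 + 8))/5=197/75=2.63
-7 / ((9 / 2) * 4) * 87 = -33.83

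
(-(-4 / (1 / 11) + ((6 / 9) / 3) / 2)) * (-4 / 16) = -395 / 36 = -10.97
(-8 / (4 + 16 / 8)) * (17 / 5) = -68 / 15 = -4.53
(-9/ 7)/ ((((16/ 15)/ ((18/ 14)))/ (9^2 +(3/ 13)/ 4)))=-5121225/ 40768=-125.62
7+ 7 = 14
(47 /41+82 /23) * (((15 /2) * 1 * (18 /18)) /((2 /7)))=466515 /3772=123.68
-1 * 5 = -5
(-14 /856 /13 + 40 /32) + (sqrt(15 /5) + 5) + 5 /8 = sqrt(3) + 76491 /11128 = 8.61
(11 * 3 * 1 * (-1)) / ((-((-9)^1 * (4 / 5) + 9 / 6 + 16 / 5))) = -66 / 5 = -13.20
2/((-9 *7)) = -2/63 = -0.03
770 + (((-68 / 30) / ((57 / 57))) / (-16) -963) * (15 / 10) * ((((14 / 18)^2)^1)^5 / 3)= 611719719609593 / 836828256240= 731.00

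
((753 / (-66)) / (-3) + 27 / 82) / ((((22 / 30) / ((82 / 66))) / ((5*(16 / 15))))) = 447280 / 11979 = 37.34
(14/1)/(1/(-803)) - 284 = -11526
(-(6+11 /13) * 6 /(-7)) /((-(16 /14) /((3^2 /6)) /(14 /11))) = -5607 /572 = -9.80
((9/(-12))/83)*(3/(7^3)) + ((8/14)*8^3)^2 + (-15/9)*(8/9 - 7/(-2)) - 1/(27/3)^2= 789484976041/9223956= 85590.71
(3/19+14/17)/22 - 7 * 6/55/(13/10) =-50143/92378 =-0.54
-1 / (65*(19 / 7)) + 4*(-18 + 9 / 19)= -70.11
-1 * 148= -148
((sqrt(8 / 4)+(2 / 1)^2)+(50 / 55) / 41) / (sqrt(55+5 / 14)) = sqrt(434) * (451 * sqrt(2)+1814) / 69905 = 0.73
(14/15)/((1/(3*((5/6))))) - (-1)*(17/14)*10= 304/21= 14.48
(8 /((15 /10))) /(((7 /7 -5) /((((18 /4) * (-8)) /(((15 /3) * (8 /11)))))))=66 /5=13.20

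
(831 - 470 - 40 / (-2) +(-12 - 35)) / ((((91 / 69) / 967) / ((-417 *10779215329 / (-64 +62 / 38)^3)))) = 76341998993458723272926 / 16824955875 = 4537426401628.45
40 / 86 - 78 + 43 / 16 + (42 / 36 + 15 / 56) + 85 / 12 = -319443 / 4816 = -66.33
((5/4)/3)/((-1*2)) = -5/24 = -0.21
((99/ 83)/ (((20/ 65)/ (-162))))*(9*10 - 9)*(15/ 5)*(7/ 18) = -19702683/ 332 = -59345.43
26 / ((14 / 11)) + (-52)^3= -984113 / 7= -140587.57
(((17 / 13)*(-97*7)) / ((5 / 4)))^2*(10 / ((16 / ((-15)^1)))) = -799445094 / 169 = -4730444.34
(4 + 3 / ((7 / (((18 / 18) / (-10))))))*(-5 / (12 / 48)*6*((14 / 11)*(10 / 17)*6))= -2133.05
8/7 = 1.14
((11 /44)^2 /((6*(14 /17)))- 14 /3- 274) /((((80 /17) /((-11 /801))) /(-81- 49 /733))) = -693589004009 /10521423360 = -65.92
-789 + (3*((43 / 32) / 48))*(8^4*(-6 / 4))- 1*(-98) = -1207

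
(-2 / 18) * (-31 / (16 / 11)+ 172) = -2411 / 144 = -16.74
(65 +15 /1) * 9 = 720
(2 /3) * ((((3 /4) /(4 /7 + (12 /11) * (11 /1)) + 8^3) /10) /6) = 36049 /6336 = 5.69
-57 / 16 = -3.56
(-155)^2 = 24025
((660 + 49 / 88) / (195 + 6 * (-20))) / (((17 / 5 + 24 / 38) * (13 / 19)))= 20984569 / 6572280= 3.19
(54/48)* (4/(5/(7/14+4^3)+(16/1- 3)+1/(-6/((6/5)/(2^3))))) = 23220/67351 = 0.34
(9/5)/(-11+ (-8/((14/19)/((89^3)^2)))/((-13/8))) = 273/503607708172145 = 0.00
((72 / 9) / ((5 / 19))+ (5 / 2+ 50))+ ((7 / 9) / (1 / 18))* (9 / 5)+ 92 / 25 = 5589 / 50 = 111.78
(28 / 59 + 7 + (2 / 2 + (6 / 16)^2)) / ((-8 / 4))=-32531 / 7552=-4.31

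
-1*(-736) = 736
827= 827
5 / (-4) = -5 / 4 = -1.25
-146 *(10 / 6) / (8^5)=-365 / 49152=-0.01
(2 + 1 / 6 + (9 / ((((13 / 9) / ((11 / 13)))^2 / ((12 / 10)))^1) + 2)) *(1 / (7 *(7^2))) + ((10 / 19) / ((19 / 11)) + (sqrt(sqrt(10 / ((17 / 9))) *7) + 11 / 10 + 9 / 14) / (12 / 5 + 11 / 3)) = 65242861499 / 106095261090 + 15 *10^(1 / 4) *17^(3 / 4) *sqrt(21) / 1547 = 1.28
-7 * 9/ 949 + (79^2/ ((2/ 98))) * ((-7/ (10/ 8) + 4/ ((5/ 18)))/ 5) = 12769359029/ 23725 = 538223.77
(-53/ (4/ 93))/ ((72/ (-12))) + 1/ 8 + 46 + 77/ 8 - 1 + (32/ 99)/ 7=1442389/ 5544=260.17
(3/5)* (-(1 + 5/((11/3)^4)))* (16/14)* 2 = -722208/512435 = -1.41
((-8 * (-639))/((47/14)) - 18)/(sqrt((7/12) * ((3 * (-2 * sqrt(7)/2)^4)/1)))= 162.49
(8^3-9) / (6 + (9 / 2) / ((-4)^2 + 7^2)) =65390 / 789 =82.88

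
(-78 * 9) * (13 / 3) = -3042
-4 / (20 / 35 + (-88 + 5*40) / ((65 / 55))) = -91 / 2169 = -0.04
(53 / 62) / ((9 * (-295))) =-53 / 164610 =-0.00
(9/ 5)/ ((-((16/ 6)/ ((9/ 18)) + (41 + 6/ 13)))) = -351/ 9125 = -0.04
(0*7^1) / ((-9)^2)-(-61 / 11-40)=501 / 11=45.55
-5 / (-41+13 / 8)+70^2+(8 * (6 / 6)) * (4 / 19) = 5867468 / 1197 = 4901.81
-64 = -64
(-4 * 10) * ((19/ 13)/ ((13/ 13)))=-760/ 13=-58.46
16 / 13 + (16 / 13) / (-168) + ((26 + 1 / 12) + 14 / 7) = 32003 / 1092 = 29.31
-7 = -7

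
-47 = -47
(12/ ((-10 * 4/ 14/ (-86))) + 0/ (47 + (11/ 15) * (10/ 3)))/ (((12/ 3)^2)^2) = 903/ 640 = 1.41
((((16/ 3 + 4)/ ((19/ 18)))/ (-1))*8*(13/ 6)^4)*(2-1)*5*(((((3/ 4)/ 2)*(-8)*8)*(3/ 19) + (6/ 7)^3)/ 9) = 1306951360/ 477603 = 2736.48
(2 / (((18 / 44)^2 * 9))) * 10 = 9680 / 729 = 13.28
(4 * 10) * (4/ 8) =20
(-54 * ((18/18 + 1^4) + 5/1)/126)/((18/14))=-7/3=-2.33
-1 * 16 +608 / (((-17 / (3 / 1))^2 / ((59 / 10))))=138304 / 1445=95.71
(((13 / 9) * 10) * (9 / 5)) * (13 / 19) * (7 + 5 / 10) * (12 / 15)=2028 / 19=106.74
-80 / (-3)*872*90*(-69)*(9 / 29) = -1299628800 / 29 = -44814786.21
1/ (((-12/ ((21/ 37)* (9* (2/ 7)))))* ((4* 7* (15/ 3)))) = -9/ 10360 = -0.00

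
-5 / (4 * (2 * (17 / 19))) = -95 / 136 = -0.70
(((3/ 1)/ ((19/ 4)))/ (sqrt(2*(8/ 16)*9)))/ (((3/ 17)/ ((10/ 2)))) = 340/ 57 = 5.96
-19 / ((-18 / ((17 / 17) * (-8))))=-8.44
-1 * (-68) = 68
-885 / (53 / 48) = -42480 / 53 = -801.51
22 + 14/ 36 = 403/ 18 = 22.39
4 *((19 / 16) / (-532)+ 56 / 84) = 893 / 336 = 2.66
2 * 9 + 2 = 20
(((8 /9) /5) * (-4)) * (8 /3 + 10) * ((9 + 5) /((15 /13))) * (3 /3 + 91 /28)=-940576 /2025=-464.48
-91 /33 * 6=-182 /11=-16.55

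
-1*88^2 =-7744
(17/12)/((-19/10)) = -85/114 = -0.75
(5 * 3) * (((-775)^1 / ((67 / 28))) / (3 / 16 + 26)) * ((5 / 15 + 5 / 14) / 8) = -449500 / 28073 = -16.01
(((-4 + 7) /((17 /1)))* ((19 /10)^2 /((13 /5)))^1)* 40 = 2166 /221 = 9.80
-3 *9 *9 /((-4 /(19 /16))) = 4617 /64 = 72.14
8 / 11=0.73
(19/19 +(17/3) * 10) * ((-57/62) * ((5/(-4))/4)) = 16435/992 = 16.57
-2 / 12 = -1 / 6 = -0.17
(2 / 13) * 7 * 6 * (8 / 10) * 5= 336 / 13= 25.85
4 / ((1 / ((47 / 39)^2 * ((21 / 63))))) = 8836 / 4563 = 1.94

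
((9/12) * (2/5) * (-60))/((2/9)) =-81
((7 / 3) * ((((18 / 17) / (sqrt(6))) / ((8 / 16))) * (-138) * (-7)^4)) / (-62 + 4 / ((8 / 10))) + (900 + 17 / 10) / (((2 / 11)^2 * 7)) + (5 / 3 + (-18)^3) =-1624309 / 840 + 1546244 * sqrt(6) / 323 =9792.33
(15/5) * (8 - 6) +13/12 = 7.08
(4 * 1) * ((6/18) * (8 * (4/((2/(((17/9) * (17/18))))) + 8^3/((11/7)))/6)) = 4695728/8019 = 585.58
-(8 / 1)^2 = -64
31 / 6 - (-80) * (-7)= -3329 / 6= -554.83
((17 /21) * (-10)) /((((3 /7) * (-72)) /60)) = 425 /27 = 15.74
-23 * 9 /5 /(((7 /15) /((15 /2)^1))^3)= -471571875 /2744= -171855.64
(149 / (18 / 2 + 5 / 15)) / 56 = 447 / 1568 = 0.29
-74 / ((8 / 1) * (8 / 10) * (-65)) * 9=1.60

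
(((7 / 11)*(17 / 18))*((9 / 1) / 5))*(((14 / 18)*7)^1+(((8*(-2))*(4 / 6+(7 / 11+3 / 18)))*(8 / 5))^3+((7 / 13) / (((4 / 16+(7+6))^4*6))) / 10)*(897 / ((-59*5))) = 67163350870278542926207 / 383397041640318750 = 175179.63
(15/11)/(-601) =-15/6611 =-0.00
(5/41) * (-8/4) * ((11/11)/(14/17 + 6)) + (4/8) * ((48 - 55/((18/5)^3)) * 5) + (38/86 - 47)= 70.46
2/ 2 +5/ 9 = 14/ 9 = 1.56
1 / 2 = 0.50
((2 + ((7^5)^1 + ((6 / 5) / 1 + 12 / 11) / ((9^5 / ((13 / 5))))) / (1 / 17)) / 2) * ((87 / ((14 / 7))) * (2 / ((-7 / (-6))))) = 14950058550701 / 1403325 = 10653311.64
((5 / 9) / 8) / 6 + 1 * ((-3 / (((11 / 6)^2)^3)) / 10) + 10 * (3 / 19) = 115064215603 / 72704863440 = 1.58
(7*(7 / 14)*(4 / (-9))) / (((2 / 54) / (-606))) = 25452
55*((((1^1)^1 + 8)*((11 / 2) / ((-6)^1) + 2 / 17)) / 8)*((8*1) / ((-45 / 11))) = 19723 / 204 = 96.68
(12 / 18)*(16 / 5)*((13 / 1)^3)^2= 154457888 / 15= 10297192.53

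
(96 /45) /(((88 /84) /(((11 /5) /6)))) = 56 /75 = 0.75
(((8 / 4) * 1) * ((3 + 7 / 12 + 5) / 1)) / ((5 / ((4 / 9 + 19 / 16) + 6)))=113197 / 4320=26.20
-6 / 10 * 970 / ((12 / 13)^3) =-213109 / 288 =-739.96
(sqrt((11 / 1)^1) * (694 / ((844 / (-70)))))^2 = 1622511275 / 44521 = 36443.73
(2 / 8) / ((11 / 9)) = 9 / 44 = 0.20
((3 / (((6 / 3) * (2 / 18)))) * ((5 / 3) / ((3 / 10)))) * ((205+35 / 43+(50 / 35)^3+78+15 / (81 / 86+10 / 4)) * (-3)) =-65494.69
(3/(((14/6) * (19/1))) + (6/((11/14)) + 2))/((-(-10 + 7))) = 14197/4389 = 3.23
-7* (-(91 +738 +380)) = 8463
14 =14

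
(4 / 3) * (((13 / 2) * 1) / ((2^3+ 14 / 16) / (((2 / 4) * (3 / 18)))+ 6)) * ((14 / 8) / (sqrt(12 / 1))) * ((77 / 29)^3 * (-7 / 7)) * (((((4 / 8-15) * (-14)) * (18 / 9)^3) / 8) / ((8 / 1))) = -290811521 * sqrt(3) / 27248400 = -18.49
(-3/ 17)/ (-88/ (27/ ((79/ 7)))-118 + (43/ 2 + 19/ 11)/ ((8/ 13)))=99792/ 66184009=0.00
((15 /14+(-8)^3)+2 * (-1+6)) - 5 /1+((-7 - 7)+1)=-7265 /14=-518.93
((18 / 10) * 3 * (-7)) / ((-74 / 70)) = 35.76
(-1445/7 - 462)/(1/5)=-3342.14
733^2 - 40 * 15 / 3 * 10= 535289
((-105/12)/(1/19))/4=-665/16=-41.56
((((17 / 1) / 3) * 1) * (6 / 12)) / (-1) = -17 / 6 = -2.83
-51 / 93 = -17 / 31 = -0.55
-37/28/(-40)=37/1120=0.03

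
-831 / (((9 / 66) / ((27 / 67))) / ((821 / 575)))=-135085698 / 38525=-3506.44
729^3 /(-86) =-387420489 /86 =-4504889.41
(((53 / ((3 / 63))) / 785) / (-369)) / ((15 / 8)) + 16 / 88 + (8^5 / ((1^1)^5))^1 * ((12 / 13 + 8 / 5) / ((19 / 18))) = 308216577012334 / 3935099025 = 78324.99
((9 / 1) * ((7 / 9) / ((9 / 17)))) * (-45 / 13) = -595 / 13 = -45.77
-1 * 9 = -9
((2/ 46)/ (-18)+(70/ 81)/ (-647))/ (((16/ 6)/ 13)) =-117559/ 6428592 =-0.02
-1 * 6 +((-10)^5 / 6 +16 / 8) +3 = -50003 / 3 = -16667.67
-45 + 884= 839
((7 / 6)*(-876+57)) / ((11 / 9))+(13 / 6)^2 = -307723 / 396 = -777.08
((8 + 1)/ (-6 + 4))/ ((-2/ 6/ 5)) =135/ 2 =67.50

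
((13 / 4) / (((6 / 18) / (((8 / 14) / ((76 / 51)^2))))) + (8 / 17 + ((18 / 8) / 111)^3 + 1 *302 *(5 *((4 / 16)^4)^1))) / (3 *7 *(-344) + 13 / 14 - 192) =-2472749930027 / 2065307128567744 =-0.00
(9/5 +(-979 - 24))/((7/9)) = -45054/35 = -1287.26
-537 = -537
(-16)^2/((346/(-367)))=-46976/173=-271.54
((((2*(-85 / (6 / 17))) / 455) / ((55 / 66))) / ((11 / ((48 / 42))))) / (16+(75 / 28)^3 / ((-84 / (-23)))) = -58003456 / 9344242765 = -0.01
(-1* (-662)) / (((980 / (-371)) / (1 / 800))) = -17543 / 56000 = -0.31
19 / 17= 1.12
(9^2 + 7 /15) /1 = 1222 /15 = 81.47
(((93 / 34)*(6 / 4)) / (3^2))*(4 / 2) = 31 / 34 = 0.91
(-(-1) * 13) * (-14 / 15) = -182 / 15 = -12.13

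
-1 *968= -968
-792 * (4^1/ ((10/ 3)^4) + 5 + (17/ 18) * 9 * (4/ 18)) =-3426038/ 625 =-5481.66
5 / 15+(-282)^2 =238573 / 3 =79524.33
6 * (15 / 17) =90 / 17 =5.29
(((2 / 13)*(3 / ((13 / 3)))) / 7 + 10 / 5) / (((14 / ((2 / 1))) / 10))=23840 / 8281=2.88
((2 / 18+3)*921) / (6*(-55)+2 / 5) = -10745 / 1236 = -8.69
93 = 93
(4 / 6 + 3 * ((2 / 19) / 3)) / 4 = 11 / 57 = 0.19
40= 40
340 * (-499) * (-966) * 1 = 163891560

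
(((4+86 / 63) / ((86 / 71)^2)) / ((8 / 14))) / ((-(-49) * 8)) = 851929 / 52186176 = 0.02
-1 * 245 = -245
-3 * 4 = -12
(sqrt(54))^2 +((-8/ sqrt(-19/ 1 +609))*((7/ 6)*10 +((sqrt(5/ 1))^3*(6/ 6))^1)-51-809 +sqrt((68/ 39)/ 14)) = -806-28*sqrt(590)/ 177-20*sqrt(118)/ 59 +sqrt(9282)/ 273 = -813.17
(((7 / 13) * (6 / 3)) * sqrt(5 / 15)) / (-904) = -7 * sqrt(3) / 17628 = -0.00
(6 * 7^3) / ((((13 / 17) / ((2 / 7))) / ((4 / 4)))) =9996 / 13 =768.92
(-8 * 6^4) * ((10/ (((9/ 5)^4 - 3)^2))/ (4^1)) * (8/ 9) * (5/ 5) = -250000000/ 609961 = -409.86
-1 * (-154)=154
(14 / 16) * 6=21 / 4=5.25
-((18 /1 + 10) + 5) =-33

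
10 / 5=2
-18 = -18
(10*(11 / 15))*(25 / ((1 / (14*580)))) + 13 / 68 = 303688039 / 204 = 1488666.86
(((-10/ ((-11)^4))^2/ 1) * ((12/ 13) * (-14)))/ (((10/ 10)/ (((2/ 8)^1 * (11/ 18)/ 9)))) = -700/ 6839997021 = -0.00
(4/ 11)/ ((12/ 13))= 13/ 33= 0.39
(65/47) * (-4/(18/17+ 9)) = -4420/8037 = -0.55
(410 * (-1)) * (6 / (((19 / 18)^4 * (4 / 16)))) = -1032963840 / 130321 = -7926.30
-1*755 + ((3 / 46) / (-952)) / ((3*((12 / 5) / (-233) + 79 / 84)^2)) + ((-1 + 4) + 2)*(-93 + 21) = -3612368900333660 / 3239792659039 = -1115.00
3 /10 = 0.30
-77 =-77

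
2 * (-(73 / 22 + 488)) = -982.64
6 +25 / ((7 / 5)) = 167 / 7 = 23.86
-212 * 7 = -1484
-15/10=-3/2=-1.50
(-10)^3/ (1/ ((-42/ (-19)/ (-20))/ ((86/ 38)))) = 48.84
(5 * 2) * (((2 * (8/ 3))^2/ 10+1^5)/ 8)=173/ 36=4.81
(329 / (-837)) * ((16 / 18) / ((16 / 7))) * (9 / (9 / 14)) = -16121 / 7533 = -2.14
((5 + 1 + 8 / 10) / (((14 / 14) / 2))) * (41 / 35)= 2788 / 175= 15.93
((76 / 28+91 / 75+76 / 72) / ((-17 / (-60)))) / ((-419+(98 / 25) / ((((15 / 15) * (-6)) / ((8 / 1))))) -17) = -78485 / 1968974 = -0.04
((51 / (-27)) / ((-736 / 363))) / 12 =2057 / 26496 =0.08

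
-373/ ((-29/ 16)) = 5968/ 29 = 205.79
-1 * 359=-359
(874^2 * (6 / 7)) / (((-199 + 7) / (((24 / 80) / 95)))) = -10.77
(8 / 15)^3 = 512 / 3375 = 0.15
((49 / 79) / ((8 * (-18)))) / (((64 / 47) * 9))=-2303 / 6552576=-0.00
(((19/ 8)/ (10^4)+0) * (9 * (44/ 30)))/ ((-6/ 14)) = -1463/ 200000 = -0.01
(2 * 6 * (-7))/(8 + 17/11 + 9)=-77/17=-4.53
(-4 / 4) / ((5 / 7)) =-1.40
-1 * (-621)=621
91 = 91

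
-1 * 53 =-53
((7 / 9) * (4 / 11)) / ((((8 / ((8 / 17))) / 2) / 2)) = 112 / 1683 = 0.07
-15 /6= -5 /2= -2.50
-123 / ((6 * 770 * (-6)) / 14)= 41 / 660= 0.06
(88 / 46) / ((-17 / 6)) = -264 / 391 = -0.68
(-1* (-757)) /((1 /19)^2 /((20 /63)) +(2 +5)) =5465540 /50603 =108.01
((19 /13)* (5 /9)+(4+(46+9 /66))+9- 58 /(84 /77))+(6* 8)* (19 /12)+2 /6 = 106969 /1287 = 83.11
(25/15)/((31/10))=50/93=0.54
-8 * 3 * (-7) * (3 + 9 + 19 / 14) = 2244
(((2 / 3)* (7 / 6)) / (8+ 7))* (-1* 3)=-0.16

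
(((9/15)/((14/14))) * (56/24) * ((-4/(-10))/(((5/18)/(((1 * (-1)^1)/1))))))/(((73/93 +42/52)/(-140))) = 17061408/96275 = 177.22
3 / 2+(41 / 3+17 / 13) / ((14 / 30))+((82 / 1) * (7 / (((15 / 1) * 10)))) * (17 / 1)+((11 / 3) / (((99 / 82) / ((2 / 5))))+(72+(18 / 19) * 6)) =177.54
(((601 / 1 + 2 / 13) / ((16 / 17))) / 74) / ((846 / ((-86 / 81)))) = -1904255 / 175792032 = -0.01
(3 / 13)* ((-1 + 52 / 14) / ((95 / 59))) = 177 / 455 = 0.39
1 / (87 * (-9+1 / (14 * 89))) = -1246 / 975531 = -0.00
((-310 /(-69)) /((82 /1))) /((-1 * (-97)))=155 /274413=0.00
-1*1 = -1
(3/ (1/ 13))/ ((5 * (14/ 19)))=741/ 70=10.59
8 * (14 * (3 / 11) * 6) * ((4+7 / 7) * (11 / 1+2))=11912.73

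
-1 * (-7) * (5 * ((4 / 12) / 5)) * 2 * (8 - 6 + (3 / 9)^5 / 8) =27223 / 2916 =9.34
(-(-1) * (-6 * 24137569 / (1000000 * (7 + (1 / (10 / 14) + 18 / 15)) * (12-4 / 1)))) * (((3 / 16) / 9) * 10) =-24137569 / 61440000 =-0.39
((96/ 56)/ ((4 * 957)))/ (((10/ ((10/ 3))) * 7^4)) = 1/ 16084299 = 0.00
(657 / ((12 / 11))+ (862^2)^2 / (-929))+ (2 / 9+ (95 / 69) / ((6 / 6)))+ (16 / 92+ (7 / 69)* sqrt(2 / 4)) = -457150246933309 / 769212+ 7* sqrt(2) / 138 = -594309822.10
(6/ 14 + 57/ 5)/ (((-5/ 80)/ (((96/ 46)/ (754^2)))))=-3456/ 4974515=-0.00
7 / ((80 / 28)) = 49 / 20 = 2.45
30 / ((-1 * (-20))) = 3 / 2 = 1.50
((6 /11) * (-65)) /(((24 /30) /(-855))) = 833625 /22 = 37892.05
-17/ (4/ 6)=-51/ 2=-25.50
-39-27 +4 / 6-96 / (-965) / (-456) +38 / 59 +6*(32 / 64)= -200200573 / 3245295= -61.69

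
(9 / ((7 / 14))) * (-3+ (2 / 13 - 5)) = -1836 / 13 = -141.23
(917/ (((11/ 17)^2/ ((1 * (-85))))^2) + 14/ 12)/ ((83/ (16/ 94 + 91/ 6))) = 14359530757240025/ 2056123476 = 6983788.15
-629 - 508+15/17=-19314/17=-1136.12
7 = 7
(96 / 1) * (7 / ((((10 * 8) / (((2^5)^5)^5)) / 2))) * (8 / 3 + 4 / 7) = 2313920095062381551550947000000000000000.00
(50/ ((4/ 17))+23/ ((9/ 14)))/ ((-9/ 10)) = -22345/ 81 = -275.86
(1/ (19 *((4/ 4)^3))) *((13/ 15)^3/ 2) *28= 30758/ 64125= 0.48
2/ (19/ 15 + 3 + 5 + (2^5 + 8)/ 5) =30/ 259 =0.12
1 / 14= 0.07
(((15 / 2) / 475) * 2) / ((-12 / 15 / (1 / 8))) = -3 / 608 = -0.00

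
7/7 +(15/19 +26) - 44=-308/19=-16.21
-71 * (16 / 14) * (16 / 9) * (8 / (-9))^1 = 72704 / 567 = 128.23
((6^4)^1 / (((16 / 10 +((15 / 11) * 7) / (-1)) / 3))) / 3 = -71280 / 437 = -163.11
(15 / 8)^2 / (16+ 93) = 0.03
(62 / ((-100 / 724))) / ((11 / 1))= -11222 / 275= -40.81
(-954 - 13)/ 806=-1.20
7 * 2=14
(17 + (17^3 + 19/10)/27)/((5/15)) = 5971/10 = 597.10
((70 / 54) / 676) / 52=35 / 949104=0.00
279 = 279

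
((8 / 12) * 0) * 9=0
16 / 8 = 2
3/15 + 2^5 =161/5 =32.20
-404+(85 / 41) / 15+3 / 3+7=-48691 / 123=-395.86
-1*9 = -9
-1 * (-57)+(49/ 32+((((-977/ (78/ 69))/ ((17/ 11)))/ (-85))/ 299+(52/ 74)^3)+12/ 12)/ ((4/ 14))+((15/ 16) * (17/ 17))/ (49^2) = 127639732968230187/ 1900780018679360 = 67.15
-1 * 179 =-179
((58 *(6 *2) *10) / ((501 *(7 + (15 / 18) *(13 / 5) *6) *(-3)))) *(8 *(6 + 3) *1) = -16.67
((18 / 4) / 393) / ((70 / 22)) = 0.00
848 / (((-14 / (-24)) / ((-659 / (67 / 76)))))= -1086683.97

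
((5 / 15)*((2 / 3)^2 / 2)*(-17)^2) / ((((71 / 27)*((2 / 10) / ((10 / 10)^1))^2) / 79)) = 1141550 / 71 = 16078.17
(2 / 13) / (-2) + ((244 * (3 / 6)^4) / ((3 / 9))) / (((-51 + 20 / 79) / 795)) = -149429131 / 208468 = -716.80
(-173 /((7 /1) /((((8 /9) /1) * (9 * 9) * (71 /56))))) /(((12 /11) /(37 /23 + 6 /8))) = -12565509 /2576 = -4877.91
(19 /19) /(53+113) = 1 /166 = 0.01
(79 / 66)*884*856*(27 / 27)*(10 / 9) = 298898080 / 297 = 1006390.84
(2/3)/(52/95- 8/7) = -665/594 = -1.12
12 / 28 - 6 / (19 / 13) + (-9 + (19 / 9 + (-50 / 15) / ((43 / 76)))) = -847061 / 51471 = -16.46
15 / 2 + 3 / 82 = 309 / 41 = 7.54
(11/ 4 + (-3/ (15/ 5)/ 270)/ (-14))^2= 6754801/ 893025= 7.56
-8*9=-72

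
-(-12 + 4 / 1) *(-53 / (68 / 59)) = -6254 / 17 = -367.88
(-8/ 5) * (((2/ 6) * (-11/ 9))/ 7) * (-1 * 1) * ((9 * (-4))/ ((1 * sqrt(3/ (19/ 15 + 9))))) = 352 * sqrt(770)/ 1575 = 6.20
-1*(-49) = 49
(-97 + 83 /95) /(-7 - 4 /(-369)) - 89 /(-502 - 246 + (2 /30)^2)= 6427243953 /463304455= 13.87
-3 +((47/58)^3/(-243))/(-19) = -2702392489/900832104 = -3.00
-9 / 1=-9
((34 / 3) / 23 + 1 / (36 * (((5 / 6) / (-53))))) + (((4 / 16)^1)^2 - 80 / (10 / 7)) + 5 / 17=-1780373 / 31280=-56.92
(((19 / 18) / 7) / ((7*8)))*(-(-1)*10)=95 / 3528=0.03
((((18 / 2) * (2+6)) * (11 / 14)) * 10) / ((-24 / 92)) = -15180 / 7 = -2168.57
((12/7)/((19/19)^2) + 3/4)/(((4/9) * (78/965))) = 199755/2912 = 68.60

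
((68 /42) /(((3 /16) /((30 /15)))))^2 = 1183744 /3969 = 298.25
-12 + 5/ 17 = -199/ 17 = -11.71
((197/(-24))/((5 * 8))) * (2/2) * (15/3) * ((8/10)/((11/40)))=-197/66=-2.98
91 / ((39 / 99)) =231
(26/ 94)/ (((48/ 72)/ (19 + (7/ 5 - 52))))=-3081/ 235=-13.11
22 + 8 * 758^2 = 4596534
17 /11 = 1.55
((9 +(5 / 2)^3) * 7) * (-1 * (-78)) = 53781 / 4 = 13445.25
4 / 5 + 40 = 204 / 5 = 40.80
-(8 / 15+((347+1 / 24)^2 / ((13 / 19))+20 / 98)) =-322929134687 / 1834560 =-176025.39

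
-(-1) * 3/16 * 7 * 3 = 63/16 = 3.94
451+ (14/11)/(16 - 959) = 4678209/10373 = 451.00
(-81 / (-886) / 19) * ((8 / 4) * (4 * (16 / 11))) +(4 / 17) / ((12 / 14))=1560602 / 4721937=0.33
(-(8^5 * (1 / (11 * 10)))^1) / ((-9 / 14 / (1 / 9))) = 229376 / 4455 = 51.49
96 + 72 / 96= 387 / 4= 96.75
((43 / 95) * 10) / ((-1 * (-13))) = 86 / 247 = 0.35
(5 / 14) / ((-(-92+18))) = 5 / 1036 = 0.00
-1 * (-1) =1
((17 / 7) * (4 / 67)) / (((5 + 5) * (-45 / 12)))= -136 / 35175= -0.00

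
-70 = -70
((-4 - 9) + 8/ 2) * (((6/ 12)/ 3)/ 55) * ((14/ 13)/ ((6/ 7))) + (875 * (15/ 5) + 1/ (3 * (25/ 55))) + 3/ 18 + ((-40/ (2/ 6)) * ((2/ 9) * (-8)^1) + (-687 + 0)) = 4616467/ 2145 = 2152.20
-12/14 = -6/7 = -0.86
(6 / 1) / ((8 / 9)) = 27 / 4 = 6.75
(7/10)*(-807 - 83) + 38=-585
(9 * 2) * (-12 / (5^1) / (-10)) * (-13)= -1404 / 25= -56.16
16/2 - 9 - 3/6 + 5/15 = -1.17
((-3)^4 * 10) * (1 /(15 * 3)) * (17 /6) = 51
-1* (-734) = 734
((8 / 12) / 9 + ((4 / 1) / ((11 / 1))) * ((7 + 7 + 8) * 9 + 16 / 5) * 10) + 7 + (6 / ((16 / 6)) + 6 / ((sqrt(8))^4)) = 7042979 / 9504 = 741.05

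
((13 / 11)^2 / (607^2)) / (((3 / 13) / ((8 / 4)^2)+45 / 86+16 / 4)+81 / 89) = 33631676 / 48717027938447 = 0.00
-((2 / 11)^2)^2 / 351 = -16 / 5138991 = -0.00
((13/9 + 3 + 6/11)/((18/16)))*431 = 1703312/891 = 1911.69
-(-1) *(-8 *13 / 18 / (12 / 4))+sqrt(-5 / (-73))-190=-5182 / 27+sqrt(365) / 73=-191.66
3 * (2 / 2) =3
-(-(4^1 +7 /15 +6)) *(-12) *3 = -1884 /5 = -376.80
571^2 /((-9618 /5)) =-1630205 /9618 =-169.50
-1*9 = -9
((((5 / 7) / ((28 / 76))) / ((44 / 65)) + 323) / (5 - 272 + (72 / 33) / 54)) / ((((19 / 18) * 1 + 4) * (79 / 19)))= -56907603 / 979990102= -0.06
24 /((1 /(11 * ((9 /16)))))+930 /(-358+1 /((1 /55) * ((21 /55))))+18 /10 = 6557679 /44930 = 145.95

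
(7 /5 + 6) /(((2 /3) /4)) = 222 /5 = 44.40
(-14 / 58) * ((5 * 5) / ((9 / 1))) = -175 / 261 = -0.67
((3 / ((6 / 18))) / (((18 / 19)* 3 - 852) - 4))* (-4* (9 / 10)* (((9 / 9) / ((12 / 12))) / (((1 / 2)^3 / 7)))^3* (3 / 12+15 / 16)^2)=9404.74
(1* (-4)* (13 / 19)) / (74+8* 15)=-26 / 1843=-0.01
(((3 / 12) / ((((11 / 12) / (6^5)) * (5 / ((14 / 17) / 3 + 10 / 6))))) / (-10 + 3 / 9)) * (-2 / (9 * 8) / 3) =1944 / 2465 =0.79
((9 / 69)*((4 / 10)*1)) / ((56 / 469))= 201 / 460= 0.44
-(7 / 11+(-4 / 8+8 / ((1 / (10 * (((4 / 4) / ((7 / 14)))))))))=-3523 / 22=-160.14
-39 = -39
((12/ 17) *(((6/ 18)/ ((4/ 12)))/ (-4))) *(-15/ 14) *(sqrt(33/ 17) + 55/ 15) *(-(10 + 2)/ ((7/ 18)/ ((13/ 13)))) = -17820/ 833 -4860 *sqrt(561)/ 14161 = -29.52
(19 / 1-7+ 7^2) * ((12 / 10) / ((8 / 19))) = 173.85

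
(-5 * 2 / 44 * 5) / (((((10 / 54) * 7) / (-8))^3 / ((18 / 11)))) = 90699264 / 207515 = 437.07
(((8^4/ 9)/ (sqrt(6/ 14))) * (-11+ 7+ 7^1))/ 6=2048 * sqrt(21)/ 27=347.60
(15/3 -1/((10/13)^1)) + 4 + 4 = 117/10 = 11.70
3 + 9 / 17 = 60 / 17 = 3.53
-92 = -92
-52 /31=-1.68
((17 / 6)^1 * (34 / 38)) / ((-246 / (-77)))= 22253 / 28044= 0.79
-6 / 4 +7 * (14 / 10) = 83 / 10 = 8.30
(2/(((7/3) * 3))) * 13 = 26/7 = 3.71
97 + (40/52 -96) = 23/13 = 1.77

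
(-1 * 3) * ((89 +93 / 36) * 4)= -1099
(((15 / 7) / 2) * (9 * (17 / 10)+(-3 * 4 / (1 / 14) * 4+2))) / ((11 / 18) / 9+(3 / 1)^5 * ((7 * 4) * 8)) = -1590921 / 123451930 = -0.01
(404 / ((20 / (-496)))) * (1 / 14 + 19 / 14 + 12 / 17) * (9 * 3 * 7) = -343558368 / 85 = -4041863.15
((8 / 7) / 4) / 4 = 1 / 14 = 0.07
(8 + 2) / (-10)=-1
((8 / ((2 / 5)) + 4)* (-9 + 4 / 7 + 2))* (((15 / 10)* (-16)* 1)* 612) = 15863040 / 7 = 2266148.57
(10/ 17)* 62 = 620/ 17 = 36.47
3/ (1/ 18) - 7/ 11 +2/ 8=2359/ 44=53.61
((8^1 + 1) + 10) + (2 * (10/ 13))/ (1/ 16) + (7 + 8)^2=268.62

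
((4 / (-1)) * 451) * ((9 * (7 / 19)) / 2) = -56826 / 19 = -2990.84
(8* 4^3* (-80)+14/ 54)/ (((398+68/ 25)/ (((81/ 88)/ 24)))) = -27647825/ 7052672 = -3.92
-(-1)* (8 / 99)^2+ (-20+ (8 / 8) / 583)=-10384777 / 519453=-19.99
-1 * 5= -5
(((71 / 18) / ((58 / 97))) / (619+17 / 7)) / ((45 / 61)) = 2940749 / 204363000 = 0.01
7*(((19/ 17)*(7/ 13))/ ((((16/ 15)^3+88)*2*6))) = 1047375/ 266168864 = 0.00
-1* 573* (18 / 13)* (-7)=72198 / 13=5553.69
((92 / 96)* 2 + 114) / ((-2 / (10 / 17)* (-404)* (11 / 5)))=34775 / 906576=0.04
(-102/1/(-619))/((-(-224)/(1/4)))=51/277312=0.00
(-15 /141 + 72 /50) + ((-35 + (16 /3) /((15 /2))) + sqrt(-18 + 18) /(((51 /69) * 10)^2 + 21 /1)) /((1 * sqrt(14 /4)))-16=-1543 * sqrt(14) /315-17233 /1175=-32.99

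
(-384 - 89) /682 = -43 /62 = -0.69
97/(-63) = -97/63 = -1.54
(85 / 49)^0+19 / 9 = 28 / 9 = 3.11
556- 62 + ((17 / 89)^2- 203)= 2305300 / 7921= 291.04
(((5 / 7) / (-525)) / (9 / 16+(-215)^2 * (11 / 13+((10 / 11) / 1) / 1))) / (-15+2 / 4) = 4576 / 3956935506405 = 0.00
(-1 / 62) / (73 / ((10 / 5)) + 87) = -1 / 7657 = -0.00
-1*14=-14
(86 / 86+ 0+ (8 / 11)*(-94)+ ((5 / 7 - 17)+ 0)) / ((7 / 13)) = -83733 / 539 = -155.35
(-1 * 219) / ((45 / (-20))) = 292 / 3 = 97.33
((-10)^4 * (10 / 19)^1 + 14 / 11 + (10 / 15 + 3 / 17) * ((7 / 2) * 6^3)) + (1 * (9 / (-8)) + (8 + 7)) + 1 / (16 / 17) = 336357103 / 56848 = 5916.78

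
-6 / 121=-0.05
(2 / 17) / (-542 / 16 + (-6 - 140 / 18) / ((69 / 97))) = -9936 / 4496755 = -0.00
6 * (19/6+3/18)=20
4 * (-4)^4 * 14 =14336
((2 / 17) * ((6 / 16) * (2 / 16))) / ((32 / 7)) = 21 / 17408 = 0.00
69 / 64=1.08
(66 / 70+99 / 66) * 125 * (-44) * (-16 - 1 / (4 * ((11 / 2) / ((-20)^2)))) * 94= 302191200 / 7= 43170171.43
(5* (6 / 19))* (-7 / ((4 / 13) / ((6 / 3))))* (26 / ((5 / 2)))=-14196 / 19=-747.16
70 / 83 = 0.84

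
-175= -175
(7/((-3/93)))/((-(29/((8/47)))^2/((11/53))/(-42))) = -6416256/98461757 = -0.07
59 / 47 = 1.26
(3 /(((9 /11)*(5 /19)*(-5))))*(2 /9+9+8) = -6479 /135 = -47.99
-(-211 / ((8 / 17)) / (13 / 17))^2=-3718438441 / 10816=-343790.54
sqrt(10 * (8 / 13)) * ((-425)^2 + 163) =723152 * sqrt(65) / 13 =448479.83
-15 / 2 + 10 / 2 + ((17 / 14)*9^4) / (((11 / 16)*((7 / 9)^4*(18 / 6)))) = 3901978319 / 369754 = 10552.90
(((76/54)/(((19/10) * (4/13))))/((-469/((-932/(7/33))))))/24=166595/177282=0.94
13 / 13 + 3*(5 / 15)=2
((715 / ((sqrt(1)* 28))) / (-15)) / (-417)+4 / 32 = 9043 / 70056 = 0.13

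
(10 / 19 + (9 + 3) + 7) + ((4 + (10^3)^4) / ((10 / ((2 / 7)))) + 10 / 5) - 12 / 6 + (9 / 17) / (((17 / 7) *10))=10982000007557637 / 384370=28571428591.09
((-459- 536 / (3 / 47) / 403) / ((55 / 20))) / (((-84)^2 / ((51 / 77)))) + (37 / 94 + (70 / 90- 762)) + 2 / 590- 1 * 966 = -14416485917566157 / 8348470390260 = -1726.84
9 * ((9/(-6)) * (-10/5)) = 27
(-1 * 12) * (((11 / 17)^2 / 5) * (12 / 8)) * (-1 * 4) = 8712 / 1445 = 6.03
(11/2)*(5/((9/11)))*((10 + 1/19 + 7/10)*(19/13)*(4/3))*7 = 4929.97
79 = 79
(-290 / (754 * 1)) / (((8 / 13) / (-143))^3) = 2470954915 / 512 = 4826083.82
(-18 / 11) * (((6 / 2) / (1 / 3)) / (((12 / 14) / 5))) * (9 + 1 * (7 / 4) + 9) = -74655 / 44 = -1696.70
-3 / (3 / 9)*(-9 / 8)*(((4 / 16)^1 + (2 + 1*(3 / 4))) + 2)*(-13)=-5265 / 8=-658.12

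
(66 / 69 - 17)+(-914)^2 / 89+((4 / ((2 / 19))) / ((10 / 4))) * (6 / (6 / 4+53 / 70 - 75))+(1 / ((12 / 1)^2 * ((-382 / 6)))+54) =11848530415667 / 1257382032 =9423.17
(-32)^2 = 1024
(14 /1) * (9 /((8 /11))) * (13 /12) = 3003 /16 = 187.69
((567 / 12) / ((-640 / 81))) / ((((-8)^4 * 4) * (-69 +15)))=567 / 83886080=0.00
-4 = -4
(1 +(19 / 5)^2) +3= 461 / 25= 18.44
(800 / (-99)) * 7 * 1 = -5600 / 99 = -56.57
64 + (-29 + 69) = 104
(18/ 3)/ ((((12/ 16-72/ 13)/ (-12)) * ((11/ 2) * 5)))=2496/ 4565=0.55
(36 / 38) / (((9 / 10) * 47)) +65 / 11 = 58265 / 9823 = 5.93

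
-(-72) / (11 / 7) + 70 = 1274 / 11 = 115.82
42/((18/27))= 63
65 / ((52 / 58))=145 / 2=72.50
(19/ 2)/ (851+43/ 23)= 0.01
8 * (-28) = -224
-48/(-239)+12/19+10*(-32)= -1449340/4541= -319.17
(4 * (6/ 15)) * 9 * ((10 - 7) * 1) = 43.20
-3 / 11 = -0.27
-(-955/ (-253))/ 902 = -955/ 228206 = -0.00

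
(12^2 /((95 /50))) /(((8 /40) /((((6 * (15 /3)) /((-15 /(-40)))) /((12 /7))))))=336000 /19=17684.21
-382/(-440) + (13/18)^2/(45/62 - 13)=11197141/13561020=0.83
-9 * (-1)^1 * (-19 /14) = -171 /14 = -12.21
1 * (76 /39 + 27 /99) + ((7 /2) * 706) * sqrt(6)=953 /429 + 2471 * sqrt(6)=6054.91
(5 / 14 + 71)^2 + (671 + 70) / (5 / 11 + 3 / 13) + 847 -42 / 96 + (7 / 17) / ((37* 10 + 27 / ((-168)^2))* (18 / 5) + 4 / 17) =977190342464647 / 139207650736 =7019.66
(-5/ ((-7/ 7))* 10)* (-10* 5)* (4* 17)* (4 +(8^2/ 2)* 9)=-49640000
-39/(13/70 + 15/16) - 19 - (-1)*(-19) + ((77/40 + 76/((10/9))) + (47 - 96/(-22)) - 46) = 821107/276760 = 2.97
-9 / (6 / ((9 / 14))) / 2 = -27 / 56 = -0.48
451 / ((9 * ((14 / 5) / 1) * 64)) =2255 / 8064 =0.28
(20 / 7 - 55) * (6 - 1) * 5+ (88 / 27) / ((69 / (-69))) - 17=-250204 / 189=-1323.83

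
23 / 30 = 0.77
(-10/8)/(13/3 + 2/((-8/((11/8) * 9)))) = -120/119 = -1.01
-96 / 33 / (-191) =32 / 2101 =0.02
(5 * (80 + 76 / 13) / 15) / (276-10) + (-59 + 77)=31308 / 1729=18.11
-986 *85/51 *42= -69020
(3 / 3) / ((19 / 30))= 30 / 19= 1.58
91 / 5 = 18.20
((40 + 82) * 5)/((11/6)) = 3660/11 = 332.73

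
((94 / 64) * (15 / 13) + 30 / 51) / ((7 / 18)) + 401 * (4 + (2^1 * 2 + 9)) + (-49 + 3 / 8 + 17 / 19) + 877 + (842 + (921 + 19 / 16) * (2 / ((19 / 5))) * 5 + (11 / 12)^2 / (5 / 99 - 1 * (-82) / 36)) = 2367770299389 / 216802768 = 10921.31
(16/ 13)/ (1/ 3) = 48/ 13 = 3.69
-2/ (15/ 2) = -4/ 15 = -0.27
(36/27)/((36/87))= 29/9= 3.22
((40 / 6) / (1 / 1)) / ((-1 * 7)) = -20 / 21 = -0.95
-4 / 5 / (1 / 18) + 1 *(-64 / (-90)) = -616 / 45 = -13.69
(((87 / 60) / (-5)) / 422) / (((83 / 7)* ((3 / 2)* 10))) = -203 / 52539000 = -0.00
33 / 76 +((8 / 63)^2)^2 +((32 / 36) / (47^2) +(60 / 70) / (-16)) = 2016833390627 / 5289340209048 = 0.38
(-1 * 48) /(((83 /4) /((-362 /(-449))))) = -69504 /37267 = -1.87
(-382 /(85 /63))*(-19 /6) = 76209 /85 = 896.58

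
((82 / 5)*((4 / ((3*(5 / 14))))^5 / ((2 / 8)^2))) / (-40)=-4757.60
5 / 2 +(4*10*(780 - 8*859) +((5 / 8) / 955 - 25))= -372377419 / 1528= -243702.50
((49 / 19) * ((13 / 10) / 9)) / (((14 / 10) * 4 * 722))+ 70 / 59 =1.19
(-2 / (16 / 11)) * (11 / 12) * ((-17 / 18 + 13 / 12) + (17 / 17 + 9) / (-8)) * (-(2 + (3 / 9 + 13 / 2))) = -32065 / 2592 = -12.37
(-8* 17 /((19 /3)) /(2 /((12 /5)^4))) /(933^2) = -470016 /1148561875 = -0.00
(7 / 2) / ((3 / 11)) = 77 / 6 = 12.83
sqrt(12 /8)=sqrt(6) /2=1.22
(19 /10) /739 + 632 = 4670499 /7390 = 632.00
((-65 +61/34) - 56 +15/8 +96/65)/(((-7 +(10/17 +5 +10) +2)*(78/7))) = -2389681/2433600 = -0.98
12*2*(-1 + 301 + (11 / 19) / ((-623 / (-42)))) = 12176784 / 1691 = 7200.94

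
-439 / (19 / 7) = -3073 / 19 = -161.74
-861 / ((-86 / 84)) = 36162 / 43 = 840.98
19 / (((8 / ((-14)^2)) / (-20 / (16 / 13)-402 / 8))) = -123823 / 4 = -30955.75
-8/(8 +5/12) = -96/101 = -0.95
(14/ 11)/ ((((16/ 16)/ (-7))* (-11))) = 98/ 121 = 0.81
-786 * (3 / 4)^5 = -95499 / 512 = -186.52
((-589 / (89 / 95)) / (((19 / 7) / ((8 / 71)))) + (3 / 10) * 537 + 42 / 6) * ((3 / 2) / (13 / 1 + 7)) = 26919117 / 2527600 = 10.65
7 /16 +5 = 87 /16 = 5.44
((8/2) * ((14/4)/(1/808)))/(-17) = -11312/17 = -665.41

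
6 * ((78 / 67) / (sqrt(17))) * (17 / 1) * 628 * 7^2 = 14401296 * sqrt(17) / 67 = 886239.77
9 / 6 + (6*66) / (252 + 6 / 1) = 261 / 86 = 3.03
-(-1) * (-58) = -58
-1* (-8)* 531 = 4248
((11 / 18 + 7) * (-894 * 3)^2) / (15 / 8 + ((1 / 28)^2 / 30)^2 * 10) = 3028588325360640 / 103723201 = 29198754.92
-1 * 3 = -3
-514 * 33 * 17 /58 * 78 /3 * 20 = -2585242.76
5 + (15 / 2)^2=245 / 4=61.25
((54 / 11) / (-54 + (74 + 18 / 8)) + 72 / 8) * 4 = 36108 / 979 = 36.88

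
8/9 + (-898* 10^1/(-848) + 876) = 1693309/1908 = 887.48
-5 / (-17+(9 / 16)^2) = 1280 / 4271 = 0.30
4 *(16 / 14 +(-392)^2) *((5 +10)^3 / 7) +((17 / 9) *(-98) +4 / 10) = 653460612712 / 2205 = 296354019.37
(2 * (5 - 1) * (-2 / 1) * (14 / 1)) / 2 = -112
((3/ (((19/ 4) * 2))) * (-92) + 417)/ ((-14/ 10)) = -5265/ 19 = -277.11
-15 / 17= -0.88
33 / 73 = 0.45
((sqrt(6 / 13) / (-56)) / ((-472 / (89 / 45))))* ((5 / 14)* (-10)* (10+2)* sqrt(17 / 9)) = -445* sqrt(1326) / 5411952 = -0.00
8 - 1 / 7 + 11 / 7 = 66 / 7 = 9.43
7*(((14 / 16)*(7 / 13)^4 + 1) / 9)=190785 / 228488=0.83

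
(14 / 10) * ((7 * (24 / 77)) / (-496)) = -0.01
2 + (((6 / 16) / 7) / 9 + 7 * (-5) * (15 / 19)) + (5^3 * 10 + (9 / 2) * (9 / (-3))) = 3865111 / 3192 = 1210.87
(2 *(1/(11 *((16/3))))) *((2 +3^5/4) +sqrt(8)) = 3 *sqrt(2)/44 +753/352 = 2.24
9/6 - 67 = -131/2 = -65.50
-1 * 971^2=-942841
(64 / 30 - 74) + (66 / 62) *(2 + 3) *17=8657 / 465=18.62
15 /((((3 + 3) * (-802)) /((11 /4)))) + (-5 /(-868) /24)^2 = -1491769495 /174022861824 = -0.01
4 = 4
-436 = -436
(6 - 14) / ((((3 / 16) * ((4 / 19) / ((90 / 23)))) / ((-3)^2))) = -164160 / 23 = -7137.39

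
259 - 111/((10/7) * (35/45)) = 1591/10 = 159.10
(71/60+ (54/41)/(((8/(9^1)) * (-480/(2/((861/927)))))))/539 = 2658445/1217743296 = 0.00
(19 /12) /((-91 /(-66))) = 209 /182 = 1.15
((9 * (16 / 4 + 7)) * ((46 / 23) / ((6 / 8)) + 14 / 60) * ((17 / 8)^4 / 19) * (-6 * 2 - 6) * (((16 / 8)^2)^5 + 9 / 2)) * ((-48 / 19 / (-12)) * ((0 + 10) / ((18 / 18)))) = -12008769.82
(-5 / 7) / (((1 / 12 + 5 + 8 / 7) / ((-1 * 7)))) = 420 / 523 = 0.80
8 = 8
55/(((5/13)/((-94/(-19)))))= 13442/19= 707.47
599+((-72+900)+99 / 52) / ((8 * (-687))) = 57048751 / 95264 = 598.85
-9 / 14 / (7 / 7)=-9 / 14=-0.64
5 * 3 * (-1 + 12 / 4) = 30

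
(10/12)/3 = 5/18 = 0.28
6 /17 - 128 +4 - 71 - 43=-4040 /17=-237.65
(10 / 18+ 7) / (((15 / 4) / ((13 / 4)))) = 884 / 135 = 6.55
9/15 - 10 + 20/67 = -3049/335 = -9.10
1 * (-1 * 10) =-10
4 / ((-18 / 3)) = -2 / 3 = -0.67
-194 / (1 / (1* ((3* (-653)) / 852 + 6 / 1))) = -101947 / 142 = -717.94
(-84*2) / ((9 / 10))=-560 / 3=-186.67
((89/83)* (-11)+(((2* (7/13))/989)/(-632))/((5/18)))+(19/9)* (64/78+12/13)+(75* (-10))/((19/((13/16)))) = -5347620355201/133069593960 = -40.19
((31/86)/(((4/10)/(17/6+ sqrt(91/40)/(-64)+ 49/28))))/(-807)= -8525/1665648+ 31 *sqrt(910)/35533824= -0.01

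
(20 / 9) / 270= 2 / 243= 0.01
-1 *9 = -9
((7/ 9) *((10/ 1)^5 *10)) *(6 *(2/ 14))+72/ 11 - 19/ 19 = 22000183/ 33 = 666672.21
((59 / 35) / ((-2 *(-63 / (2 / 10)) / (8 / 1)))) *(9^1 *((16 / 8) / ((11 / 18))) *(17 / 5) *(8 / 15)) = 385152 / 336875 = 1.14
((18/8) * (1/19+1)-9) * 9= -59.68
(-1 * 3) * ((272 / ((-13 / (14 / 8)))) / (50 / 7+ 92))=4998 / 4511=1.11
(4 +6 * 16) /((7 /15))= 1500 /7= 214.29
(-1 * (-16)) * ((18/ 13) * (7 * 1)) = 2016/ 13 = 155.08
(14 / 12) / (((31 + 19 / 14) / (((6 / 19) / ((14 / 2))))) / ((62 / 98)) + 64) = 434 / 445551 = 0.00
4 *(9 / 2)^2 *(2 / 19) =162 / 19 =8.53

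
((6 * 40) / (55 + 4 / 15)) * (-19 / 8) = -8550 / 829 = -10.31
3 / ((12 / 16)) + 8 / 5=28 / 5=5.60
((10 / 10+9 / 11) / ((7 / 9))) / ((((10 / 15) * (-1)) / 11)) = -270 / 7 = -38.57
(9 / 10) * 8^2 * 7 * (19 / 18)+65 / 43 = 91829 / 215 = 427.11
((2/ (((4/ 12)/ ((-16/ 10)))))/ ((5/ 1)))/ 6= -8/ 25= -0.32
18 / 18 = 1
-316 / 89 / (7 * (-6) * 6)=79 / 5607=0.01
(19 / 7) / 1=2.71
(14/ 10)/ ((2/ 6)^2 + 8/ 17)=1071/ 445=2.41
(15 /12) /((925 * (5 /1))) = 1 /3700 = 0.00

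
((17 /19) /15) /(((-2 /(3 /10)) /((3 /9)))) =-0.00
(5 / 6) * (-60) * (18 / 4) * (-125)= 28125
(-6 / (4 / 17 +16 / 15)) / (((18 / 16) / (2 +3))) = -1700 / 83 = -20.48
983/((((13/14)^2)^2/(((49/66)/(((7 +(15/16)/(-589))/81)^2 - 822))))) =-179701243696512018432/150478537103757241093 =-1.19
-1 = -1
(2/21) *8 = 0.76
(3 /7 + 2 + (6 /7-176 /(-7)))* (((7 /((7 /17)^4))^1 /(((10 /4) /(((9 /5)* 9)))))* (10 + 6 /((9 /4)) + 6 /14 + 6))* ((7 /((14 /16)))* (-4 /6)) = -1919488976352 /420175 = -4568308.39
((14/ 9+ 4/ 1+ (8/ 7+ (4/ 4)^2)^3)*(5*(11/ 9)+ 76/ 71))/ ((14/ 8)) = 872368900/ 13808151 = 63.18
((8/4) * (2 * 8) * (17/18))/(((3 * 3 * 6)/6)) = 272/81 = 3.36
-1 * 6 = -6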